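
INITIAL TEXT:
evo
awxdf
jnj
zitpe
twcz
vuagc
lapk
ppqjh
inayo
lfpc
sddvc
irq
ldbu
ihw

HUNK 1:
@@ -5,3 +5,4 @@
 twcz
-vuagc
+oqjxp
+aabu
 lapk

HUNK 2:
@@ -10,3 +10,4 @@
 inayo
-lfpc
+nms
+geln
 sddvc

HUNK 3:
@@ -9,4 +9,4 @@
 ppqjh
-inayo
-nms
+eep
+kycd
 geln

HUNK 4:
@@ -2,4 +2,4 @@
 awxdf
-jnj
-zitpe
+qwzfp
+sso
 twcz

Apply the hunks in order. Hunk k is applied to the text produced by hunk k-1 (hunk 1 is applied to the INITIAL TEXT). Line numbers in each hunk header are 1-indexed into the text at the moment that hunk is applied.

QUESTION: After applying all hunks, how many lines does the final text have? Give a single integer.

Answer: 16

Derivation:
Hunk 1: at line 5 remove [vuagc] add [oqjxp,aabu] -> 15 lines: evo awxdf jnj zitpe twcz oqjxp aabu lapk ppqjh inayo lfpc sddvc irq ldbu ihw
Hunk 2: at line 10 remove [lfpc] add [nms,geln] -> 16 lines: evo awxdf jnj zitpe twcz oqjxp aabu lapk ppqjh inayo nms geln sddvc irq ldbu ihw
Hunk 3: at line 9 remove [inayo,nms] add [eep,kycd] -> 16 lines: evo awxdf jnj zitpe twcz oqjxp aabu lapk ppqjh eep kycd geln sddvc irq ldbu ihw
Hunk 4: at line 2 remove [jnj,zitpe] add [qwzfp,sso] -> 16 lines: evo awxdf qwzfp sso twcz oqjxp aabu lapk ppqjh eep kycd geln sddvc irq ldbu ihw
Final line count: 16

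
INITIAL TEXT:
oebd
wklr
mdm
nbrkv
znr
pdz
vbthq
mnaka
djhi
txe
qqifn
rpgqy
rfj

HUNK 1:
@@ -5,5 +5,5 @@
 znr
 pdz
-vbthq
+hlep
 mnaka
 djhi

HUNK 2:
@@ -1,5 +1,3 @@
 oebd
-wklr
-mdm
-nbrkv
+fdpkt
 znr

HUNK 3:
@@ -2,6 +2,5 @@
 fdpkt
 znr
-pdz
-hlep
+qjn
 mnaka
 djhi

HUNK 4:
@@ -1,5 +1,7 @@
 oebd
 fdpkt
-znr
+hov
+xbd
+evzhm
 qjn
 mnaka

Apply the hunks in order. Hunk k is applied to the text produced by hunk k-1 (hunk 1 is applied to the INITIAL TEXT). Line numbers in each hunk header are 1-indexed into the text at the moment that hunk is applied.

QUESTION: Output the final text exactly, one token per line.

Answer: oebd
fdpkt
hov
xbd
evzhm
qjn
mnaka
djhi
txe
qqifn
rpgqy
rfj

Derivation:
Hunk 1: at line 5 remove [vbthq] add [hlep] -> 13 lines: oebd wklr mdm nbrkv znr pdz hlep mnaka djhi txe qqifn rpgqy rfj
Hunk 2: at line 1 remove [wklr,mdm,nbrkv] add [fdpkt] -> 11 lines: oebd fdpkt znr pdz hlep mnaka djhi txe qqifn rpgqy rfj
Hunk 3: at line 2 remove [pdz,hlep] add [qjn] -> 10 lines: oebd fdpkt znr qjn mnaka djhi txe qqifn rpgqy rfj
Hunk 4: at line 1 remove [znr] add [hov,xbd,evzhm] -> 12 lines: oebd fdpkt hov xbd evzhm qjn mnaka djhi txe qqifn rpgqy rfj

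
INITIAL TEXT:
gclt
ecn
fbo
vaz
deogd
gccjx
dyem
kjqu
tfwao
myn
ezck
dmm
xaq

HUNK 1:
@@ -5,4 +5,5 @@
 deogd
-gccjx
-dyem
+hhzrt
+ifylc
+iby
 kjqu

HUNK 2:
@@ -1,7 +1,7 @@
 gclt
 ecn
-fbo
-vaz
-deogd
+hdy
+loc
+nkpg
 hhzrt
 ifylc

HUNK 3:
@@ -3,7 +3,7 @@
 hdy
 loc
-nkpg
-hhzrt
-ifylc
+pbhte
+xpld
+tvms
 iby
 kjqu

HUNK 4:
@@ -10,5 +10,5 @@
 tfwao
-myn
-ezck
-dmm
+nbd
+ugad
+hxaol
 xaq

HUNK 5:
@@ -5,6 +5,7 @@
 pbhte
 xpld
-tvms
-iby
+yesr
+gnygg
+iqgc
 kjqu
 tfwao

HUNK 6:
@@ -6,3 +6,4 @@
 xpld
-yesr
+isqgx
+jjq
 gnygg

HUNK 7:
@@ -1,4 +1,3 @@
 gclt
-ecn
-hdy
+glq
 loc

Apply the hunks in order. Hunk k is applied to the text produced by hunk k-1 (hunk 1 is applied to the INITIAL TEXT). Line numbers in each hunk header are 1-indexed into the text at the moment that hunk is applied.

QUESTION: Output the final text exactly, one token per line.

Hunk 1: at line 5 remove [gccjx,dyem] add [hhzrt,ifylc,iby] -> 14 lines: gclt ecn fbo vaz deogd hhzrt ifylc iby kjqu tfwao myn ezck dmm xaq
Hunk 2: at line 1 remove [fbo,vaz,deogd] add [hdy,loc,nkpg] -> 14 lines: gclt ecn hdy loc nkpg hhzrt ifylc iby kjqu tfwao myn ezck dmm xaq
Hunk 3: at line 3 remove [nkpg,hhzrt,ifylc] add [pbhte,xpld,tvms] -> 14 lines: gclt ecn hdy loc pbhte xpld tvms iby kjqu tfwao myn ezck dmm xaq
Hunk 4: at line 10 remove [myn,ezck,dmm] add [nbd,ugad,hxaol] -> 14 lines: gclt ecn hdy loc pbhte xpld tvms iby kjqu tfwao nbd ugad hxaol xaq
Hunk 5: at line 5 remove [tvms,iby] add [yesr,gnygg,iqgc] -> 15 lines: gclt ecn hdy loc pbhte xpld yesr gnygg iqgc kjqu tfwao nbd ugad hxaol xaq
Hunk 6: at line 6 remove [yesr] add [isqgx,jjq] -> 16 lines: gclt ecn hdy loc pbhte xpld isqgx jjq gnygg iqgc kjqu tfwao nbd ugad hxaol xaq
Hunk 7: at line 1 remove [ecn,hdy] add [glq] -> 15 lines: gclt glq loc pbhte xpld isqgx jjq gnygg iqgc kjqu tfwao nbd ugad hxaol xaq

Answer: gclt
glq
loc
pbhte
xpld
isqgx
jjq
gnygg
iqgc
kjqu
tfwao
nbd
ugad
hxaol
xaq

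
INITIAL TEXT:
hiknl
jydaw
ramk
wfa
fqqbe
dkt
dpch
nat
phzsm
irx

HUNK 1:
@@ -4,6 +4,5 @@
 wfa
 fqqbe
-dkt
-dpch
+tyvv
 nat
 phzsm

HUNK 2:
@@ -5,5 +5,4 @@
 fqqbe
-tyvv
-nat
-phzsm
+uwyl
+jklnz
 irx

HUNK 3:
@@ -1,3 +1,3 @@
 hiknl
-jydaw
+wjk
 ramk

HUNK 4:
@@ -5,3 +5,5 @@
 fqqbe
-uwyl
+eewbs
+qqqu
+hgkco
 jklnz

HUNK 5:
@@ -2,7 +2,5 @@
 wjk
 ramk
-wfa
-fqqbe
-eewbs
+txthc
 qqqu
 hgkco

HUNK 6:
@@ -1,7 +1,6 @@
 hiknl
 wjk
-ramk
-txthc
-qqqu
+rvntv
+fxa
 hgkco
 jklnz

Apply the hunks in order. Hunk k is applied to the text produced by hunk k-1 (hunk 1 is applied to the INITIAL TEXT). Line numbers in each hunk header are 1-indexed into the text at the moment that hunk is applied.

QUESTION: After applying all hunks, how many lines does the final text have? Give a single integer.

Answer: 7

Derivation:
Hunk 1: at line 4 remove [dkt,dpch] add [tyvv] -> 9 lines: hiknl jydaw ramk wfa fqqbe tyvv nat phzsm irx
Hunk 2: at line 5 remove [tyvv,nat,phzsm] add [uwyl,jklnz] -> 8 lines: hiknl jydaw ramk wfa fqqbe uwyl jklnz irx
Hunk 3: at line 1 remove [jydaw] add [wjk] -> 8 lines: hiknl wjk ramk wfa fqqbe uwyl jklnz irx
Hunk 4: at line 5 remove [uwyl] add [eewbs,qqqu,hgkco] -> 10 lines: hiknl wjk ramk wfa fqqbe eewbs qqqu hgkco jklnz irx
Hunk 5: at line 2 remove [wfa,fqqbe,eewbs] add [txthc] -> 8 lines: hiknl wjk ramk txthc qqqu hgkco jklnz irx
Hunk 6: at line 1 remove [ramk,txthc,qqqu] add [rvntv,fxa] -> 7 lines: hiknl wjk rvntv fxa hgkco jklnz irx
Final line count: 7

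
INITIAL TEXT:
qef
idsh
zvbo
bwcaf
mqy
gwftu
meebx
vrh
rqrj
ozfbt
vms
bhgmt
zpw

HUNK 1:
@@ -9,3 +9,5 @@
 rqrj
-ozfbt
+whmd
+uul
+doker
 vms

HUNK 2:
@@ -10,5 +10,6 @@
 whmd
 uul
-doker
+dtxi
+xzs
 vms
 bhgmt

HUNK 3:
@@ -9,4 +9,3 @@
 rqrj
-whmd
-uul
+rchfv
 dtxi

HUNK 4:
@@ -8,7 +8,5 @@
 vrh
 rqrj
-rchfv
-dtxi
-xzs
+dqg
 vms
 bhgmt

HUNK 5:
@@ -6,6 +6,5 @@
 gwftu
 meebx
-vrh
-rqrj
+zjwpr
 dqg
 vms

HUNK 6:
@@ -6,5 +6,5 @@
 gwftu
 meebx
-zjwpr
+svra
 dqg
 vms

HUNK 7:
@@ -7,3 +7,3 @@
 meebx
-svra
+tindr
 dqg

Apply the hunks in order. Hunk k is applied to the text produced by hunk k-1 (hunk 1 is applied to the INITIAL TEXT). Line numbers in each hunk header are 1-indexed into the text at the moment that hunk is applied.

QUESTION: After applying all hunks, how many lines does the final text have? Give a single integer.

Answer: 12

Derivation:
Hunk 1: at line 9 remove [ozfbt] add [whmd,uul,doker] -> 15 lines: qef idsh zvbo bwcaf mqy gwftu meebx vrh rqrj whmd uul doker vms bhgmt zpw
Hunk 2: at line 10 remove [doker] add [dtxi,xzs] -> 16 lines: qef idsh zvbo bwcaf mqy gwftu meebx vrh rqrj whmd uul dtxi xzs vms bhgmt zpw
Hunk 3: at line 9 remove [whmd,uul] add [rchfv] -> 15 lines: qef idsh zvbo bwcaf mqy gwftu meebx vrh rqrj rchfv dtxi xzs vms bhgmt zpw
Hunk 4: at line 8 remove [rchfv,dtxi,xzs] add [dqg] -> 13 lines: qef idsh zvbo bwcaf mqy gwftu meebx vrh rqrj dqg vms bhgmt zpw
Hunk 5: at line 6 remove [vrh,rqrj] add [zjwpr] -> 12 lines: qef idsh zvbo bwcaf mqy gwftu meebx zjwpr dqg vms bhgmt zpw
Hunk 6: at line 6 remove [zjwpr] add [svra] -> 12 lines: qef idsh zvbo bwcaf mqy gwftu meebx svra dqg vms bhgmt zpw
Hunk 7: at line 7 remove [svra] add [tindr] -> 12 lines: qef idsh zvbo bwcaf mqy gwftu meebx tindr dqg vms bhgmt zpw
Final line count: 12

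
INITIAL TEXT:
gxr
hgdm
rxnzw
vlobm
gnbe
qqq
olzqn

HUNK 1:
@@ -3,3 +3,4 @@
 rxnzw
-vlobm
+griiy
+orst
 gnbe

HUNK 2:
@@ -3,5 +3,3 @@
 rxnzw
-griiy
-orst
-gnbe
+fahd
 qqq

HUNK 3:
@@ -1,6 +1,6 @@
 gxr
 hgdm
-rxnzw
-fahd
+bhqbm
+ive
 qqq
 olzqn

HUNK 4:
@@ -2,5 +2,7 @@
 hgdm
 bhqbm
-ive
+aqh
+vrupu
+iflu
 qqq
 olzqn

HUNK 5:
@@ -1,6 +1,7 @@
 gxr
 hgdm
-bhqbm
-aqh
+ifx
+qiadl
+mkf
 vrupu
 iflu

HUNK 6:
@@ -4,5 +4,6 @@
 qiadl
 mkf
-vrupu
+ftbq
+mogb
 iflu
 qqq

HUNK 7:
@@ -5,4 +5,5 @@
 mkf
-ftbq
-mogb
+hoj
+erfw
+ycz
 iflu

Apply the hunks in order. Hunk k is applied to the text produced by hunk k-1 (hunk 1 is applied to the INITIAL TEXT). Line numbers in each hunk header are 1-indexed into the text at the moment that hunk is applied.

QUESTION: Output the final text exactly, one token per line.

Hunk 1: at line 3 remove [vlobm] add [griiy,orst] -> 8 lines: gxr hgdm rxnzw griiy orst gnbe qqq olzqn
Hunk 2: at line 3 remove [griiy,orst,gnbe] add [fahd] -> 6 lines: gxr hgdm rxnzw fahd qqq olzqn
Hunk 3: at line 1 remove [rxnzw,fahd] add [bhqbm,ive] -> 6 lines: gxr hgdm bhqbm ive qqq olzqn
Hunk 4: at line 2 remove [ive] add [aqh,vrupu,iflu] -> 8 lines: gxr hgdm bhqbm aqh vrupu iflu qqq olzqn
Hunk 5: at line 1 remove [bhqbm,aqh] add [ifx,qiadl,mkf] -> 9 lines: gxr hgdm ifx qiadl mkf vrupu iflu qqq olzqn
Hunk 6: at line 4 remove [vrupu] add [ftbq,mogb] -> 10 lines: gxr hgdm ifx qiadl mkf ftbq mogb iflu qqq olzqn
Hunk 7: at line 5 remove [ftbq,mogb] add [hoj,erfw,ycz] -> 11 lines: gxr hgdm ifx qiadl mkf hoj erfw ycz iflu qqq olzqn

Answer: gxr
hgdm
ifx
qiadl
mkf
hoj
erfw
ycz
iflu
qqq
olzqn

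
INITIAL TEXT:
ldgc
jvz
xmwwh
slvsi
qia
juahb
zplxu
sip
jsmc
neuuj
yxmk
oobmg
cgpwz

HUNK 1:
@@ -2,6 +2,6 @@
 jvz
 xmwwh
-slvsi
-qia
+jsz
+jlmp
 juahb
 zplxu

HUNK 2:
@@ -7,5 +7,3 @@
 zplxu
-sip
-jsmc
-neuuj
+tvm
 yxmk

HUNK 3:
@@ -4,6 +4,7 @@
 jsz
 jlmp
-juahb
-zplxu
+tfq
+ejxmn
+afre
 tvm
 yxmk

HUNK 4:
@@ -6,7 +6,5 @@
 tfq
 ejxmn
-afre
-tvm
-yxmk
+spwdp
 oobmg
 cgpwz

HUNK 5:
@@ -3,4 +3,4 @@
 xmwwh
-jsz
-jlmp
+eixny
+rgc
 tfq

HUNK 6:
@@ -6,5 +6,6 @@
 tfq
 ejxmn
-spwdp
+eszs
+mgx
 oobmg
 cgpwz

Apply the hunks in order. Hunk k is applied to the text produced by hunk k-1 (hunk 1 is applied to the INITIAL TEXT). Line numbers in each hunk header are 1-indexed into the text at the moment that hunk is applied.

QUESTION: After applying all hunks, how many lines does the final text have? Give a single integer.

Answer: 11

Derivation:
Hunk 1: at line 2 remove [slvsi,qia] add [jsz,jlmp] -> 13 lines: ldgc jvz xmwwh jsz jlmp juahb zplxu sip jsmc neuuj yxmk oobmg cgpwz
Hunk 2: at line 7 remove [sip,jsmc,neuuj] add [tvm] -> 11 lines: ldgc jvz xmwwh jsz jlmp juahb zplxu tvm yxmk oobmg cgpwz
Hunk 3: at line 4 remove [juahb,zplxu] add [tfq,ejxmn,afre] -> 12 lines: ldgc jvz xmwwh jsz jlmp tfq ejxmn afre tvm yxmk oobmg cgpwz
Hunk 4: at line 6 remove [afre,tvm,yxmk] add [spwdp] -> 10 lines: ldgc jvz xmwwh jsz jlmp tfq ejxmn spwdp oobmg cgpwz
Hunk 5: at line 3 remove [jsz,jlmp] add [eixny,rgc] -> 10 lines: ldgc jvz xmwwh eixny rgc tfq ejxmn spwdp oobmg cgpwz
Hunk 6: at line 6 remove [spwdp] add [eszs,mgx] -> 11 lines: ldgc jvz xmwwh eixny rgc tfq ejxmn eszs mgx oobmg cgpwz
Final line count: 11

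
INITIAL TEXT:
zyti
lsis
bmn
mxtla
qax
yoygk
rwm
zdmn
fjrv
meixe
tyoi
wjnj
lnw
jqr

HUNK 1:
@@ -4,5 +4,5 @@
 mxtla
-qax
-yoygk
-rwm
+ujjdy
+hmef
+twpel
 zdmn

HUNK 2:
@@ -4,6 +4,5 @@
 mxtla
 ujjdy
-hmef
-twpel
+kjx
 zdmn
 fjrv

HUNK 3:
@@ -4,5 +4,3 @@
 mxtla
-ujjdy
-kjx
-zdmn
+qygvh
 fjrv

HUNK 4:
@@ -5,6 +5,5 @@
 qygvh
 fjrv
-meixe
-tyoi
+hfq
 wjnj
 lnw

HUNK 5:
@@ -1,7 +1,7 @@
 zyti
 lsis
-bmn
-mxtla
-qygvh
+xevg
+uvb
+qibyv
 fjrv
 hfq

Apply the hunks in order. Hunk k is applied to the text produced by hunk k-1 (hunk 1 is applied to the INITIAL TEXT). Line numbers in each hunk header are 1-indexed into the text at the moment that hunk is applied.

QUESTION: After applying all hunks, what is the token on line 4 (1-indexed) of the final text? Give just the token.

Answer: uvb

Derivation:
Hunk 1: at line 4 remove [qax,yoygk,rwm] add [ujjdy,hmef,twpel] -> 14 lines: zyti lsis bmn mxtla ujjdy hmef twpel zdmn fjrv meixe tyoi wjnj lnw jqr
Hunk 2: at line 4 remove [hmef,twpel] add [kjx] -> 13 lines: zyti lsis bmn mxtla ujjdy kjx zdmn fjrv meixe tyoi wjnj lnw jqr
Hunk 3: at line 4 remove [ujjdy,kjx,zdmn] add [qygvh] -> 11 lines: zyti lsis bmn mxtla qygvh fjrv meixe tyoi wjnj lnw jqr
Hunk 4: at line 5 remove [meixe,tyoi] add [hfq] -> 10 lines: zyti lsis bmn mxtla qygvh fjrv hfq wjnj lnw jqr
Hunk 5: at line 1 remove [bmn,mxtla,qygvh] add [xevg,uvb,qibyv] -> 10 lines: zyti lsis xevg uvb qibyv fjrv hfq wjnj lnw jqr
Final line 4: uvb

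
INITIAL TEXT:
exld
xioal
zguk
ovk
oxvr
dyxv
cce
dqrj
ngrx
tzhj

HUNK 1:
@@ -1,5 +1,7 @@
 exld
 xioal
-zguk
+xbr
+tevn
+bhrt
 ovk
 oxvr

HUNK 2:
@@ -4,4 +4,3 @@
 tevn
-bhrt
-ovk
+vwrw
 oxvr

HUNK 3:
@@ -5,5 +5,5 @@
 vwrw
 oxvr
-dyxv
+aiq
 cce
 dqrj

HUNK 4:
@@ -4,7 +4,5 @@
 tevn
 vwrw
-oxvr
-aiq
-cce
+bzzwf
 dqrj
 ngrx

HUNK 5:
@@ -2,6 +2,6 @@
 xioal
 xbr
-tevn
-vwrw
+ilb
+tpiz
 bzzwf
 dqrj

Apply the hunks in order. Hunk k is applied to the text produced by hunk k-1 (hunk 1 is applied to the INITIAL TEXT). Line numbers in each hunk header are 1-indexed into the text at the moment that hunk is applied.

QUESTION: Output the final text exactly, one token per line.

Hunk 1: at line 1 remove [zguk] add [xbr,tevn,bhrt] -> 12 lines: exld xioal xbr tevn bhrt ovk oxvr dyxv cce dqrj ngrx tzhj
Hunk 2: at line 4 remove [bhrt,ovk] add [vwrw] -> 11 lines: exld xioal xbr tevn vwrw oxvr dyxv cce dqrj ngrx tzhj
Hunk 3: at line 5 remove [dyxv] add [aiq] -> 11 lines: exld xioal xbr tevn vwrw oxvr aiq cce dqrj ngrx tzhj
Hunk 4: at line 4 remove [oxvr,aiq,cce] add [bzzwf] -> 9 lines: exld xioal xbr tevn vwrw bzzwf dqrj ngrx tzhj
Hunk 5: at line 2 remove [tevn,vwrw] add [ilb,tpiz] -> 9 lines: exld xioal xbr ilb tpiz bzzwf dqrj ngrx tzhj

Answer: exld
xioal
xbr
ilb
tpiz
bzzwf
dqrj
ngrx
tzhj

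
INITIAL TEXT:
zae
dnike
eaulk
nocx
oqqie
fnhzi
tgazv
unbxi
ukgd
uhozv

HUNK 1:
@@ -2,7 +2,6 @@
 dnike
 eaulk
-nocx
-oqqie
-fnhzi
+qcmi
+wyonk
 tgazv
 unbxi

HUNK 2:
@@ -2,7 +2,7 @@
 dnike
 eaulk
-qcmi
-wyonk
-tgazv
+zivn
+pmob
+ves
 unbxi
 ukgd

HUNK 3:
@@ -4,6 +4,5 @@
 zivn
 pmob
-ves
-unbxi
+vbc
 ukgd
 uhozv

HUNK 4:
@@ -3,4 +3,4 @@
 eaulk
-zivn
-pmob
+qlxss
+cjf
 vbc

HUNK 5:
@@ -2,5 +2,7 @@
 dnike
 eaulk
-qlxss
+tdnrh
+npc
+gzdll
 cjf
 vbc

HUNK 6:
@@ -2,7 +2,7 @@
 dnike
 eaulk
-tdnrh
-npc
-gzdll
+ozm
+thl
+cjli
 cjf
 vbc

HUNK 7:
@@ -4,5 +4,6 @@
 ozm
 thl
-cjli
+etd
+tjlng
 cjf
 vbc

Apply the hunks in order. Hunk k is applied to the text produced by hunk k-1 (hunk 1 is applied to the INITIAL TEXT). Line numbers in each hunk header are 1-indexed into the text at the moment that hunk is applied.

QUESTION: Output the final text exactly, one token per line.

Hunk 1: at line 2 remove [nocx,oqqie,fnhzi] add [qcmi,wyonk] -> 9 lines: zae dnike eaulk qcmi wyonk tgazv unbxi ukgd uhozv
Hunk 2: at line 2 remove [qcmi,wyonk,tgazv] add [zivn,pmob,ves] -> 9 lines: zae dnike eaulk zivn pmob ves unbxi ukgd uhozv
Hunk 3: at line 4 remove [ves,unbxi] add [vbc] -> 8 lines: zae dnike eaulk zivn pmob vbc ukgd uhozv
Hunk 4: at line 3 remove [zivn,pmob] add [qlxss,cjf] -> 8 lines: zae dnike eaulk qlxss cjf vbc ukgd uhozv
Hunk 5: at line 2 remove [qlxss] add [tdnrh,npc,gzdll] -> 10 lines: zae dnike eaulk tdnrh npc gzdll cjf vbc ukgd uhozv
Hunk 6: at line 2 remove [tdnrh,npc,gzdll] add [ozm,thl,cjli] -> 10 lines: zae dnike eaulk ozm thl cjli cjf vbc ukgd uhozv
Hunk 7: at line 4 remove [cjli] add [etd,tjlng] -> 11 lines: zae dnike eaulk ozm thl etd tjlng cjf vbc ukgd uhozv

Answer: zae
dnike
eaulk
ozm
thl
etd
tjlng
cjf
vbc
ukgd
uhozv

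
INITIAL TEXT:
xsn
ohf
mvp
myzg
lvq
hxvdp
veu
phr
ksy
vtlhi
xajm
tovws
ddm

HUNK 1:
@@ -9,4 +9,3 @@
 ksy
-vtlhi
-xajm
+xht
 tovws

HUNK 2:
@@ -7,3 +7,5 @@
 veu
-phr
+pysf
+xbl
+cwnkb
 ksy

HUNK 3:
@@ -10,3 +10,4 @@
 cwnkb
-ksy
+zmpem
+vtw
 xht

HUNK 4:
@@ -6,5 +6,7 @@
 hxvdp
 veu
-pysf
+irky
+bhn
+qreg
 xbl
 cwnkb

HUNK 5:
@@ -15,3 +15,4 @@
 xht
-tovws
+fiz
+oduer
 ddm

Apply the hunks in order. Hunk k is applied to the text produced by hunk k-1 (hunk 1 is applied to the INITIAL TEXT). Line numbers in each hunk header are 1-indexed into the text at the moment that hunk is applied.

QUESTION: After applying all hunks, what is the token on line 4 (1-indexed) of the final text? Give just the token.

Answer: myzg

Derivation:
Hunk 1: at line 9 remove [vtlhi,xajm] add [xht] -> 12 lines: xsn ohf mvp myzg lvq hxvdp veu phr ksy xht tovws ddm
Hunk 2: at line 7 remove [phr] add [pysf,xbl,cwnkb] -> 14 lines: xsn ohf mvp myzg lvq hxvdp veu pysf xbl cwnkb ksy xht tovws ddm
Hunk 3: at line 10 remove [ksy] add [zmpem,vtw] -> 15 lines: xsn ohf mvp myzg lvq hxvdp veu pysf xbl cwnkb zmpem vtw xht tovws ddm
Hunk 4: at line 6 remove [pysf] add [irky,bhn,qreg] -> 17 lines: xsn ohf mvp myzg lvq hxvdp veu irky bhn qreg xbl cwnkb zmpem vtw xht tovws ddm
Hunk 5: at line 15 remove [tovws] add [fiz,oduer] -> 18 lines: xsn ohf mvp myzg lvq hxvdp veu irky bhn qreg xbl cwnkb zmpem vtw xht fiz oduer ddm
Final line 4: myzg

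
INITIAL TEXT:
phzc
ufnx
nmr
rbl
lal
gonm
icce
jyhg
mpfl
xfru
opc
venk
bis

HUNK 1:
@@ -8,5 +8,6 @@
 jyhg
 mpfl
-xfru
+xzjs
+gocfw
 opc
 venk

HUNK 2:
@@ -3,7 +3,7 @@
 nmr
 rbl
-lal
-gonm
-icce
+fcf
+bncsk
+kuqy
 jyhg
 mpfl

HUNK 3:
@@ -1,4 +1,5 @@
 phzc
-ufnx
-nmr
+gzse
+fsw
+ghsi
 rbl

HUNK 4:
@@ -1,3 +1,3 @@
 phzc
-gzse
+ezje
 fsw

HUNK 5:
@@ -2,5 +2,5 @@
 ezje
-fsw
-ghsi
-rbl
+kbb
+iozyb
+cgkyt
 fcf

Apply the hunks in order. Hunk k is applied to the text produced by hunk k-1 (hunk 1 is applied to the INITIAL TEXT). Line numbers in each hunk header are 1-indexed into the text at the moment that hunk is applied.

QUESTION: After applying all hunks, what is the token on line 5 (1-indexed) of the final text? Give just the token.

Hunk 1: at line 8 remove [xfru] add [xzjs,gocfw] -> 14 lines: phzc ufnx nmr rbl lal gonm icce jyhg mpfl xzjs gocfw opc venk bis
Hunk 2: at line 3 remove [lal,gonm,icce] add [fcf,bncsk,kuqy] -> 14 lines: phzc ufnx nmr rbl fcf bncsk kuqy jyhg mpfl xzjs gocfw opc venk bis
Hunk 3: at line 1 remove [ufnx,nmr] add [gzse,fsw,ghsi] -> 15 lines: phzc gzse fsw ghsi rbl fcf bncsk kuqy jyhg mpfl xzjs gocfw opc venk bis
Hunk 4: at line 1 remove [gzse] add [ezje] -> 15 lines: phzc ezje fsw ghsi rbl fcf bncsk kuqy jyhg mpfl xzjs gocfw opc venk bis
Hunk 5: at line 2 remove [fsw,ghsi,rbl] add [kbb,iozyb,cgkyt] -> 15 lines: phzc ezje kbb iozyb cgkyt fcf bncsk kuqy jyhg mpfl xzjs gocfw opc venk bis
Final line 5: cgkyt

Answer: cgkyt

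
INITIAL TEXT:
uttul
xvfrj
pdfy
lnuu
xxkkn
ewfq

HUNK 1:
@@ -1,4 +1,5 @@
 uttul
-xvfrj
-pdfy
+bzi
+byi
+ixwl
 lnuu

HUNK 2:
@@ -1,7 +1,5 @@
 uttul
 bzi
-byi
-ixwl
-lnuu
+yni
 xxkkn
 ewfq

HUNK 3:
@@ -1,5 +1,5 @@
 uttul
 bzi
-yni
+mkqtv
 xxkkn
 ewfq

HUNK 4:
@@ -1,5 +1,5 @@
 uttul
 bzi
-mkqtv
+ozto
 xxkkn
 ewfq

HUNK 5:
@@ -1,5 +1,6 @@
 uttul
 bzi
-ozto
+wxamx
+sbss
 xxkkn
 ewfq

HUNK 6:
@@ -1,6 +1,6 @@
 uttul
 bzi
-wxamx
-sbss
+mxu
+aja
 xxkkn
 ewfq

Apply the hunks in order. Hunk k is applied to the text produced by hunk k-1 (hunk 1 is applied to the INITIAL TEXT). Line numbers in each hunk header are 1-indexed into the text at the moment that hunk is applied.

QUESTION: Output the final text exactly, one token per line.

Answer: uttul
bzi
mxu
aja
xxkkn
ewfq

Derivation:
Hunk 1: at line 1 remove [xvfrj,pdfy] add [bzi,byi,ixwl] -> 7 lines: uttul bzi byi ixwl lnuu xxkkn ewfq
Hunk 2: at line 1 remove [byi,ixwl,lnuu] add [yni] -> 5 lines: uttul bzi yni xxkkn ewfq
Hunk 3: at line 1 remove [yni] add [mkqtv] -> 5 lines: uttul bzi mkqtv xxkkn ewfq
Hunk 4: at line 1 remove [mkqtv] add [ozto] -> 5 lines: uttul bzi ozto xxkkn ewfq
Hunk 5: at line 1 remove [ozto] add [wxamx,sbss] -> 6 lines: uttul bzi wxamx sbss xxkkn ewfq
Hunk 6: at line 1 remove [wxamx,sbss] add [mxu,aja] -> 6 lines: uttul bzi mxu aja xxkkn ewfq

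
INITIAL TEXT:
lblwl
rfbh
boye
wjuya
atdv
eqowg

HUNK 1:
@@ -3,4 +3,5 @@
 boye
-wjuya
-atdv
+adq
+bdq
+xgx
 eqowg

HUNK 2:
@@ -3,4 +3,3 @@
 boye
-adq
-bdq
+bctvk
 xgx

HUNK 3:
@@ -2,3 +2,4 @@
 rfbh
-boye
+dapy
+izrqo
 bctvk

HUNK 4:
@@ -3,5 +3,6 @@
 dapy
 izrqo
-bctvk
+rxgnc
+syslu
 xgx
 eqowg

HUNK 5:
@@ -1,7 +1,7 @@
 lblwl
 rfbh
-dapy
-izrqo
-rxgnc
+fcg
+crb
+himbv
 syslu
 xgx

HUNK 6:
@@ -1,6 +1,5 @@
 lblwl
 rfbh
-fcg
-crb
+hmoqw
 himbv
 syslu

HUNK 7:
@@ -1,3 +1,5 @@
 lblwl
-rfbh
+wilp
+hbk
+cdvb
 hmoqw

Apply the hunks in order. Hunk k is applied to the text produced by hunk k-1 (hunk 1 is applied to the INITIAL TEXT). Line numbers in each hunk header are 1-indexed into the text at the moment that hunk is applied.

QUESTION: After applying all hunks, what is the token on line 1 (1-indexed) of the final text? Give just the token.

Answer: lblwl

Derivation:
Hunk 1: at line 3 remove [wjuya,atdv] add [adq,bdq,xgx] -> 7 lines: lblwl rfbh boye adq bdq xgx eqowg
Hunk 2: at line 3 remove [adq,bdq] add [bctvk] -> 6 lines: lblwl rfbh boye bctvk xgx eqowg
Hunk 3: at line 2 remove [boye] add [dapy,izrqo] -> 7 lines: lblwl rfbh dapy izrqo bctvk xgx eqowg
Hunk 4: at line 3 remove [bctvk] add [rxgnc,syslu] -> 8 lines: lblwl rfbh dapy izrqo rxgnc syslu xgx eqowg
Hunk 5: at line 1 remove [dapy,izrqo,rxgnc] add [fcg,crb,himbv] -> 8 lines: lblwl rfbh fcg crb himbv syslu xgx eqowg
Hunk 6: at line 1 remove [fcg,crb] add [hmoqw] -> 7 lines: lblwl rfbh hmoqw himbv syslu xgx eqowg
Hunk 7: at line 1 remove [rfbh] add [wilp,hbk,cdvb] -> 9 lines: lblwl wilp hbk cdvb hmoqw himbv syslu xgx eqowg
Final line 1: lblwl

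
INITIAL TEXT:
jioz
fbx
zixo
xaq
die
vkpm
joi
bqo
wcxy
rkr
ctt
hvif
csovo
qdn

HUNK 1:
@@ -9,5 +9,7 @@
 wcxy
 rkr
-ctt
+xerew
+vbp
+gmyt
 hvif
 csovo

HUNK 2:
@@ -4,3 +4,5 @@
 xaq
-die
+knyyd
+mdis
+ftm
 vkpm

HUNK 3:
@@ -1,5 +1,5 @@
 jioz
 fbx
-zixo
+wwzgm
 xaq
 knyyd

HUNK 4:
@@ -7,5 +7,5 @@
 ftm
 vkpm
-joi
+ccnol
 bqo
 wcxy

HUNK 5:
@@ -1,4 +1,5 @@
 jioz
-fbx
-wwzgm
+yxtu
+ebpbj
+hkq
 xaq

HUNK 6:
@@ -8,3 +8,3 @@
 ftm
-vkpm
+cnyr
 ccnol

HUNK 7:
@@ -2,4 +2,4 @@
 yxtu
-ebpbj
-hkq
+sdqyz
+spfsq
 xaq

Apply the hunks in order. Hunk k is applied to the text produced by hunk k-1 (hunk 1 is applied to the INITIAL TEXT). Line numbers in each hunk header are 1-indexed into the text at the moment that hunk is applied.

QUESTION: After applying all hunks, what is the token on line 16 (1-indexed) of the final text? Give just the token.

Hunk 1: at line 9 remove [ctt] add [xerew,vbp,gmyt] -> 16 lines: jioz fbx zixo xaq die vkpm joi bqo wcxy rkr xerew vbp gmyt hvif csovo qdn
Hunk 2: at line 4 remove [die] add [knyyd,mdis,ftm] -> 18 lines: jioz fbx zixo xaq knyyd mdis ftm vkpm joi bqo wcxy rkr xerew vbp gmyt hvif csovo qdn
Hunk 3: at line 1 remove [zixo] add [wwzgm] -> 18 lines: jioz fbx wwzgm xaq knyyd mdis ftm vkpm joi bqo wcxy rkr xerew vbp gmyt hvif csovo qdn
Hunk 4: at line 7 remove [joi] add [ccnol] -> 18 lines: jioz fbx wwzgm xaq knyyd mdis ftm vkpm ccnol bqo wcxy rkr xerew vbp gmyt hvif csovo qdn
Hunk 5: at line 1 remove [fbx,wwzgm] add [yxtu,ebpbj,hkq] -> 19 lines: jioz yxtu ebpbj hkq xaq knyyd mdis ftm vkpm ccnol bqo wcxy rkr xerew vbp gmyt hvif csovo qdn
Hunk 6: at line 8 remove [vkpm] add [cnyr] -> 19 lines: jioz yxtu ebpbj hkq xaq knyyd mdis ftm cnyr ccnol bqo wcxy rkr xerew vbp gmyt hvif csovo qdn
Hunk 7: at line 2 remove [ebpbj,hkq] add [sdqyz,spfsq] -> 19 lines: jioz yxtu sdqyz spfsq xaq knyyd mdis ftm cnyr ccnol bqo wcxy rkr xerew vbp gmyt hvif csovo qdn
Final line 16: gmyt

Answer: gmyt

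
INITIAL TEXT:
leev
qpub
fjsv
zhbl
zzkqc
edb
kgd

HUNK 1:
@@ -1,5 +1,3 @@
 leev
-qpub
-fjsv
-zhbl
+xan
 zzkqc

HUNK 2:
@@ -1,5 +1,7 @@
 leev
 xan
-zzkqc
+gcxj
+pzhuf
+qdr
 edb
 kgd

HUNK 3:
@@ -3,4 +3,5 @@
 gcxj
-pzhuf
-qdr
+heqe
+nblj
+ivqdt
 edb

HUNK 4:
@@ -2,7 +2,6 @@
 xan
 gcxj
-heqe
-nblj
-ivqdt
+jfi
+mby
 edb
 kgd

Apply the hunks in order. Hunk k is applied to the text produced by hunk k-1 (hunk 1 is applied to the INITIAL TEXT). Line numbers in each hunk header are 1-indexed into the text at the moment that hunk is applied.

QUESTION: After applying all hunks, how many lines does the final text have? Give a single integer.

Answer: 7

Derivation:
Hunk 1: at line 1 remove [qpub,fjsv,zhbl] add [xan] -> 5 lines: leev xan zzkqc edb kgd
Hunk 2: at line 1 remove [zzkqc] add [gcxj,pzhuf,qdr] -> 7 lines: leev xan gcxj pzhuf qdr edb kgd
Hunk 3: at line 3 remove [pzhuf,qdr] add [heqe,nblj,ivqdt] -> 8 lines: leev xan gcxj heqe nblj ivqdt edb kgd
Hunk 4: at line 2 remove [heqe,nblj,ivqdt] add [jfi,mby] -> 7 lines: leev xan gcxj jfi mby edb kgd
Final line count: 7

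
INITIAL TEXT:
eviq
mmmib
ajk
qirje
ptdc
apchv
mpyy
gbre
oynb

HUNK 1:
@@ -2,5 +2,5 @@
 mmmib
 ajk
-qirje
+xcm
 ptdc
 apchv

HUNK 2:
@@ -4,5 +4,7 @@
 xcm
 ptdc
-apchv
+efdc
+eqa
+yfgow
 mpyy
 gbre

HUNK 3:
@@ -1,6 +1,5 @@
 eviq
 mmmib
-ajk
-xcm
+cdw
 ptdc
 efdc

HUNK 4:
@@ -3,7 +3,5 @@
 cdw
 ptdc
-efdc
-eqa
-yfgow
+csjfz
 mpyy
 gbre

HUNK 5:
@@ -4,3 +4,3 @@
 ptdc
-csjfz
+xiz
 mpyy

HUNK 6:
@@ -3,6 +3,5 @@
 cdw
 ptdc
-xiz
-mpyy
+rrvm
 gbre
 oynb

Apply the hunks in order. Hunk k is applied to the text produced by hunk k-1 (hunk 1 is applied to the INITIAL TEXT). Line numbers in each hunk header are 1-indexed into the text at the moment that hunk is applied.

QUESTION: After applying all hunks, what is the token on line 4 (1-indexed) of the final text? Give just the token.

Hunk 1: at line 2 remove [qirje] add [xcm] -> 9 lines: eviq mmmib ajk xcm ptdc apchv mpyy gbre oynb
Hunk 2: at line 4 remove [apchv] add [efdc,eqa,yfgow] -> 11 lines: eviq mmmib ajk xcm ptdc efdc eqa yfgow mpyy gbre oynb
Hunk 3: at line 1 remove [ajk,xcm] add [cdw] -> 10 lines: eviq mmmib cdw ptdc efdc eqa yfgow mpyy gbre oynb
Hunk 4: at line 3 remove [efdc,eqa,yfgow] add [csjfz] -> 8 lines: eviq mmmib cdw ptdc csjfz mpyy gbre oynb
Hunk 5: at line 4 remove [csjfz] add [xiz] -> 8 lines: eviq mmmib cdw ptdc xiz mpyy gbre oynb
Hunk 6: at line 3 remove [xiz,mpyy] add [rrvm] -> 7 lines: eviq mmmib cdw ptdc rrvm gbre oynb
Final line 4: ptdc

Answer: ptdc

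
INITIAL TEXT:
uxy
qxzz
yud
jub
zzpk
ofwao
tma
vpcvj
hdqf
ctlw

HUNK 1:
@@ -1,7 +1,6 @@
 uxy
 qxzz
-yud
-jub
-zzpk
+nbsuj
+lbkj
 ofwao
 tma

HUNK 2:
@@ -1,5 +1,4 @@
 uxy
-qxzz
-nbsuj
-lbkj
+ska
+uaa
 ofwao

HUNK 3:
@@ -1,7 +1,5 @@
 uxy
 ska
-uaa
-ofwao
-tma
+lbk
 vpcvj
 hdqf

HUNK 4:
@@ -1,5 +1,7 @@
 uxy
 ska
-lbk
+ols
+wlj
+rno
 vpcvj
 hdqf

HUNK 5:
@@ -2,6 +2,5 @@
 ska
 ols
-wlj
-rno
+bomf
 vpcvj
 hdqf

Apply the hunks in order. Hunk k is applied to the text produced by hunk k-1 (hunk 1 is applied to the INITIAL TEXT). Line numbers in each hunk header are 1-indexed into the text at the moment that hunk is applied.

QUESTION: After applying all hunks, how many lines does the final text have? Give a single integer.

Hunk 1: at line 1 remove [yud,jub,zzpk] add [nbsuj,lbkj] -> 9 lines: uxy qxzz nbsuj lbkj ofwao tma vpcvj hdqf ctlw
Hunk 2: at line 1 remove [qxzz,nbsuj,lbkj] add [ska,uaa] -> 8 lines: uxy ska uaa ofwao tma vpcvj hdqf ctlw
Hunk 3: at line 1 remove [uaa,ofwao,tma] add [lbk] -> 6 lines: uxy ska lbk vpcvj hdqf ctlw
Hunk 4: at line 1 remove [lbk] add [ols,wlj,rno] -> 8 lines: uxy ska ols wlj rno vpcvj hdqf ctlw
Hunk 5: at line 2 remove [wlj,rno] add [bomf] -> 7 lines: uxy ska ols bomf vpcvj hdqf ctlw
Final line count: 7

Answer: 7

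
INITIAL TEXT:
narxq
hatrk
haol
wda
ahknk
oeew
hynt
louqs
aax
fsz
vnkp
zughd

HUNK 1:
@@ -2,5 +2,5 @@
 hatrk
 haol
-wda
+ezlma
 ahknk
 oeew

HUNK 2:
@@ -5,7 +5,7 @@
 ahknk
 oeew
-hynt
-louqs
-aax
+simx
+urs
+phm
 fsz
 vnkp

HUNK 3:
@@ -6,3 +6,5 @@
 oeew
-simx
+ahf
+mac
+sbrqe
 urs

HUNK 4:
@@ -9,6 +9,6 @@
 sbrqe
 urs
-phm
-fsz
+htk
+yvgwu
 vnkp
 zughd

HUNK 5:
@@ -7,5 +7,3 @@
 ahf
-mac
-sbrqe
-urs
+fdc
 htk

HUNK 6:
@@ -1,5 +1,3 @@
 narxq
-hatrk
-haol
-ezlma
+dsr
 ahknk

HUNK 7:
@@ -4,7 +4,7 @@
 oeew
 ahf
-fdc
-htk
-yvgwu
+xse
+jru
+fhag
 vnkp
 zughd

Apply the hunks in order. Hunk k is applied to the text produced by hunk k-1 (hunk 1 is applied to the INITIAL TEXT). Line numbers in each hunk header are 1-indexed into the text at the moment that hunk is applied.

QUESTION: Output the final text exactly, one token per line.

Answer: narxq
dsr
ahknk
oeew
ahf
xse
jru
fhag
vnkp
zughd

Derivation:
Hunk 1: at line 2 remove [wda] add [ezlma] -> 12 lines: narxq hatrk haol ezlma ahknk oeew hynt louqs aax fsz vnkp zughd
Hunk 2: at line 5 remove [hynt,louqs,aax] add [simx,urs,phm] -> 12 lines: narxq hatrk haol ezlma ahknk oeew simx urs phm fsz vnkp zughd
Hunk 3: at line 6 remove [simx] add [ahf,mac,sbrqe] -> 14 lines: narxq hatrk haol ezlma ahknk oeew ahf mac sbrqe urs phm fsz vnkp zughd
Hunk 4: at line 9 remove [phm,fsz] add [htk,yvgwu] -> 14 lines: narxq hatrk haol ezlma ahknk oeew ahf mac sbrqe urs htk yvgwu vnkp zughd
Hunk 5: at line 7 remove [mac,sbrqe,urs] add [fdc] -> 12 lines: narxq hatrk haol ezlma ahknk oeew ahf fdc htk yvgwu vnkp zughd
Hunk 6: at line 1 remove [hatrk,haol,ezlma] add [dsr] -> 10 lines: narxq dsr ahknk oeew ahf fdc htk yvgwu vnkp zughd
Hunk 7: at line 4 remove [fdc,htk,yvgwu] add [xse,jru,fhag] -> 10 lines: narxq dsr ahknk oeew ahf xse jru fhag vnkp zughd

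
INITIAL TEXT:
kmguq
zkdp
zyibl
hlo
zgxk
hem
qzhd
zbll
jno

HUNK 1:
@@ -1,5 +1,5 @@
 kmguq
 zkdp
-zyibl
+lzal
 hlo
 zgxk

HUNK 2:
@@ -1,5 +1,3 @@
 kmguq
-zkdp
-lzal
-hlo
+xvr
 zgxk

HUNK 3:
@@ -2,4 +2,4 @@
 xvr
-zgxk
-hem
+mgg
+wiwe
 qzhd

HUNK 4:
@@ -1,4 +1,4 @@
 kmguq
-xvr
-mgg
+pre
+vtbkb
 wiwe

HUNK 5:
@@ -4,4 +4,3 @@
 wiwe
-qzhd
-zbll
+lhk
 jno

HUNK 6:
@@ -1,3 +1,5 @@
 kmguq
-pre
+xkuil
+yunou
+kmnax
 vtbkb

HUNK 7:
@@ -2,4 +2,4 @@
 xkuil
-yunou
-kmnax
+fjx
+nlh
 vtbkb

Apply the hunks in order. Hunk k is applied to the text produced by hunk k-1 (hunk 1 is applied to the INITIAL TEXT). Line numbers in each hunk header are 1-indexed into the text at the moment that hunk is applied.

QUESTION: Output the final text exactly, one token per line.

Hunk 1: at line 1 remove [zyibl] add [lzal] -> 9 lines: kmguq zkdp lzal hlo zgxk hem qzhd zbll jno
Hunk 2: at line 1 remove [zkdp,lzal,hlo] add [xvr] -> 7 lines: kmguq xvr zgxk hem qzhd zbll jno
Hunk 3: at line 2 remove [zgxk,hem] add [mgg,wiwe] -> 7 lines: kmguq xvr mgg wiwe qzhd zbll jno
Hunk 4: at line 1 remove [xvr,mgg] add [pre,vtbkb] -> 7 lines: kmguq pre vtbkb wiwe qzhd zbll jno
Hunk 5: at line 4 remove [qzhd,zbll] add [lhk] -> 6 lines: kmguq pre vtbkb wiwe lhk jno
Hunk 6: at line 1 remove [pre] add [xkuil,yunou,kmnax] -> 8 lines: kmguq xkuil yunou kmnax vtbkb wiwe lhk jno
Hunk 7: at line 2 remove [yunou,kmnax] add [fjx,nlh] -> 8 lines: kmguq xkuil fjx nlh vtbkb wiwe lhk jno

Answer: kmguq
xkuil
fjx
nlh
vtbkb
wiwe
lhk
jno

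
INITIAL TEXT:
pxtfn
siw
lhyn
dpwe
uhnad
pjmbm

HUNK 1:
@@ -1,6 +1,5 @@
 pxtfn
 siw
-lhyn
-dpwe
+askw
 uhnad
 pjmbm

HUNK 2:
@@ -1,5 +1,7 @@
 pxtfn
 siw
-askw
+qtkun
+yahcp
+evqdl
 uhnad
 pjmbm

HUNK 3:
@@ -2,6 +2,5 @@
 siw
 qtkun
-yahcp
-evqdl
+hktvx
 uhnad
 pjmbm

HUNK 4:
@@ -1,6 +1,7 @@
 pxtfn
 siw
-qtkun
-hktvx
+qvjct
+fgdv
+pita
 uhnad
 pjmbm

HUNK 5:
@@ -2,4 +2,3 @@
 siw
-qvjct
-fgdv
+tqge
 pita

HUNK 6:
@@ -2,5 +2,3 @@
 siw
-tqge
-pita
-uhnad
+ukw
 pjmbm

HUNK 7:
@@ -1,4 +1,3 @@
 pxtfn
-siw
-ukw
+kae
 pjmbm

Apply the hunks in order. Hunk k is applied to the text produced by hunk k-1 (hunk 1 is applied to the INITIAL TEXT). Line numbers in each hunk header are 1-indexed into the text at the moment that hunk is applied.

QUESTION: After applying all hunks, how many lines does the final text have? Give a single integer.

Answer: 3

Derivation:
Hunk 1: at line 1 remove [lhyn,dpwe] add [askw] -> 5 lines: pxtfn siw askw uhnad pjmbm
Hunk 2: at line 1 remove [askw] add [qtkun,yahcp,evqdl] -> 7 lines: pxtfn siw qtkun yahcp evqdl uhnad pjmbm
Hunk 3: at line 2 remove [yahcp,evqdl] add [hktvx] -> 6 lines: pxtfn siw qtkun hktvx uhnad pjmbm
Hunk 4: at line 1 remove [qtkun,hktvx] add [qvjct,fgdv,pita] -> 7 lines: pxtfn siw qvjct fgdv pita uhnad pjmbm
Hunk 5: at line 2 remove [qvjct,fgdv] add [tqge] -> 6 lines: pxtfn siw tqge pita uhnad pjmbm
Hunk 6: at line 2 remove [tqge,pita,uhnad] add [ukw] -> 4 lines: pxtfn siw ukw pjmbm
Hunk 7: at line 1 remove [siw,ukw] add [kae] -> 3 lines: pxtfn kae pjmbm
Final line count: 3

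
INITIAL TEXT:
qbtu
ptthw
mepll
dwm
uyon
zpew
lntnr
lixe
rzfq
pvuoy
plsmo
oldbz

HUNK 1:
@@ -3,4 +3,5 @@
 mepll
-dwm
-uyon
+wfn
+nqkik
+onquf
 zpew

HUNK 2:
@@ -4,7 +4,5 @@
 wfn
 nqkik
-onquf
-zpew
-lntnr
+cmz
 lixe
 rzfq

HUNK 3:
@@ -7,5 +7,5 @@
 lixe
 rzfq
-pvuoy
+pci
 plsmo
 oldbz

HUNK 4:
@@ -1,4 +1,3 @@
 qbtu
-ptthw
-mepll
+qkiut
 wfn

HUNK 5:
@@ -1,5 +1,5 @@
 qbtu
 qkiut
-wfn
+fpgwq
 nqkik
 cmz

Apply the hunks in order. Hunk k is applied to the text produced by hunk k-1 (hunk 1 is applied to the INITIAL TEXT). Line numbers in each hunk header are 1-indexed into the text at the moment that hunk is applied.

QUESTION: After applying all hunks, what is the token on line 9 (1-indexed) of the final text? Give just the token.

Answer: plsmo

Derivation:
Hunk 1: at line 3 remove [dwm,uyon] add [wfn,nqkik,onquf] -> 13 lines: qbtu ptthw mepll wfn nqkik onquf zpew lntnr lixe rzfq pvuoy plsmo oldbz
Hunk 2: at line 4 remove [onquf,zpew,lntnr] add [cmz] -> 11 lines: qbtu ptthw mepll wfn nqkik cmz lixe rzfq pvuoy plsmo oldbz
Hunk 3: at line 7 remove [pvuoy] add [pci] -> 11 lines: qbtu ptthw mepll wfn nqkik cmz lixe rzfq pci plsmo oldbz
Hunk 4: at line 1 remove [ptthw,mepll] add [qkiut] -> 10 lines: qbtu qkiut wfn nqkik cmz lixe rzfq pci plsmo oldbz
Hunk 5: at line 1 remove [wfn] add [fpgwq] -> 10 lines: qbtu qkiut fpgwq nqkik cmz lixe rzfq pci plsmo oldbz
Final line 9: plsmo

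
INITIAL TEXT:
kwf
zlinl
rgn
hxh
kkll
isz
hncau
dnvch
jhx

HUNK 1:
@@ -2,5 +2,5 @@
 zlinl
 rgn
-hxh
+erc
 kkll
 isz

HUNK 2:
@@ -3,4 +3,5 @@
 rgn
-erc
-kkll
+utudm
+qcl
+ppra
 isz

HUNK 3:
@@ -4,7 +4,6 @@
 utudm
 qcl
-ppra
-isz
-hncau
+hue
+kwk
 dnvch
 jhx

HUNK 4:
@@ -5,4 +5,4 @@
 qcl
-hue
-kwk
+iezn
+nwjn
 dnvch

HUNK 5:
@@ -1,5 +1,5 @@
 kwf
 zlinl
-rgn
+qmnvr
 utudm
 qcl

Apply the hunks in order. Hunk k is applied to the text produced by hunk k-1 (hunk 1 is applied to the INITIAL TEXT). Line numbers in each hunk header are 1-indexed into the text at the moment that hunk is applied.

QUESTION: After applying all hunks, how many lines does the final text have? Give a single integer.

Hunk 1: at line 2 remove [hxh] add [erc] -> 9 lines: kwf zlinl rgn erc kkll isz hncau dnvch jhx
Hunk 2: at line 3 remove [erc,kkll] add [utudm,qcl,ppra] -> 10 lines: kwf zlinl rgn utudm qcl ppra isz hncau dnvch jhx
Hunk 3: at line 4 remove [ppra,isz,hncau] add [hue,kwk] -> 9 lines: kwf zlinl rgn utudm qcl hue kwk dnvch jhx
Hunk 4: at line 5 remove [hue,kwk] add [iezn,nwjn] -> 9 lines: kwf zlinl rgn utudm qcl iezn nwjn dnvch jhx
Hunk 5: at line 1 remove [rgn] add [qmnvr] -> 9 lines: kwf zlinl qmnvr utudm qcl iezn nwjn dnvch jhx
Final line count: 9

Answer: 9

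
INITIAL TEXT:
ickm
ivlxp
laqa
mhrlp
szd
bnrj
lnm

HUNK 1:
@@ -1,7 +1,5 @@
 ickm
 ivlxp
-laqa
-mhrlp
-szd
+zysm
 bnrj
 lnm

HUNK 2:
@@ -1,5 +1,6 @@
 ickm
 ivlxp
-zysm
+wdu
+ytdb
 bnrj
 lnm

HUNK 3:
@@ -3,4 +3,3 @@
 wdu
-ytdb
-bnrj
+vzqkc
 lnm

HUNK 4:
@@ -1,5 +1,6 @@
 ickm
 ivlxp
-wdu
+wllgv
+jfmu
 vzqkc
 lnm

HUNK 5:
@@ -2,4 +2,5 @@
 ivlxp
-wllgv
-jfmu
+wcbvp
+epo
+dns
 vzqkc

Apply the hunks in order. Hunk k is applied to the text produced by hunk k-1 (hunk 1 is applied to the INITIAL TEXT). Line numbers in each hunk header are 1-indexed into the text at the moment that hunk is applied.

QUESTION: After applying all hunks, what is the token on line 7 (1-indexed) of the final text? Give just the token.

Answer: lnm

Derivation:
Hunk 1: at line 1 remove [laqa,mhrlp,szd] add [zysm] -> 5 lines: ickm ivlxp zysm bnrj lnm
Hunk 2: at line 1 remove [zysm] add [wdu,ytdb] -> 6 lines: ickm ivlxp wdu ytdb bnrj lnm
Hunk 3: at line 3 remove [ytdb,bnrj] add [vzqkc] -> 5 lines: ickm ivlxp wdu vzqkc lnm
Hunk 4: at line 1 remove [wdu] add [wllgv,jfmu] -> 6 lines: ickm ivlxp wllgv jfmu vzqkc lnm
Hunk 5: at line 2 remove [wllgv,jfmu] add [wcbvp,epo,dns] -> 7 lines: ickm ivlxp wcbvp epo dns vzqkc lnm
Final line 7: lnm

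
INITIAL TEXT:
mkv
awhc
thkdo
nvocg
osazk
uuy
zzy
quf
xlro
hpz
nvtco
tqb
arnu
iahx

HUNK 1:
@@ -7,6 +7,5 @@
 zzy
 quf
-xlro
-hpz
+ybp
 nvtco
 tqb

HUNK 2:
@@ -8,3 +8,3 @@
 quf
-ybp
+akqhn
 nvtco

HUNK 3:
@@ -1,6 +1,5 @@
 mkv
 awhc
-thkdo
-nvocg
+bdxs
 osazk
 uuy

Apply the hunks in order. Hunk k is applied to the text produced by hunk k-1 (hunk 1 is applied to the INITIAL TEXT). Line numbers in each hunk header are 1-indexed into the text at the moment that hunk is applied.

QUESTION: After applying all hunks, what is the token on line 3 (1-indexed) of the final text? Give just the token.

Hunk 1: at line 7 remove [xlro,hpz] add [ybp] -> 13 lines: mkv awhc thkdo nvocg osazk uuy zzy quf ybp nvtco tqb arnu iahx
Hunk 2: at line 8 remove [ybp] add [akqhn] -> 13 lines: mkv awhc thkdo nvocg osazk uuy zzy quf akqhn nvtco tqb arnu iahx
Hunk 3: at line 1 remove [thkdo,nvocg] add [bdxs] -> 12 lines: mkv awhc bdxs osazk uuy zzy quf akqhn nvtco tqb arnu iahx
Final line 3: bdxs

Answer: bdxs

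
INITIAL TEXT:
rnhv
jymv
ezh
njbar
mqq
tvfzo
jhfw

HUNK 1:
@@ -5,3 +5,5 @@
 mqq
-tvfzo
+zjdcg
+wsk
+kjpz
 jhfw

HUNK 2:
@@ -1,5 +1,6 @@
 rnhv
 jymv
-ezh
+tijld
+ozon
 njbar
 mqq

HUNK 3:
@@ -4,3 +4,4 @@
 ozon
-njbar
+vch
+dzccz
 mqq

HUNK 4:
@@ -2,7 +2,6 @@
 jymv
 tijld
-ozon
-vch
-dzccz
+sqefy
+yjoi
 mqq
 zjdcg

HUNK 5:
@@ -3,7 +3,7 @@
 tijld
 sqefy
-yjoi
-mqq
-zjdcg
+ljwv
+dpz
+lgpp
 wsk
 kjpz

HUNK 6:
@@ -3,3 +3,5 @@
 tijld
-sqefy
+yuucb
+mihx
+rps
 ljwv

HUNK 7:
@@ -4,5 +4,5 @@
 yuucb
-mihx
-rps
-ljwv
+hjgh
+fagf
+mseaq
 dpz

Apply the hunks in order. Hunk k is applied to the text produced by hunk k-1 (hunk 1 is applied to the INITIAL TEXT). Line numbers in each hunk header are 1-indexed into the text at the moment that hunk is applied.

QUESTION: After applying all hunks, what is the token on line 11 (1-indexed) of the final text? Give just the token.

Answer: kjpz

Derivation:
Hunk 1: at line 5 remove [tvfzo] add [zjdcg,wsk,kjpz] -> 9 lines: rnhv jymv ezh njbar mqq zjdcg wsk kjpz jhfw
Hunk 2: at line 1 remove [ezh] add [tijld,ozon] -> 10 lines: rnhv jymv tijld ozon njbar mqq zjdcg wsk kjpz jhfw
Hunk 3: at line 4 remove [njbar] add [vch,dzccz] -> 11 lines: rnhv jymv tijld ozon vch dzccz mqq zjdcg wsk kjpz jhfw
Hunk 4: at line 2 remove [ozon,vch,dzccz] add [sqefy,yjoi] -> 10 lines: rnhv jymv tijld sqefy yjoi mqq zjdcg wsk kjpz jhfw
Hunk 5: at line 3 remove [yjoi,mqq,zjdcg] add [ljwv,dpz,lgpp] -> 10 lines: rnhv jymv tijld sqefy ljwv dpz lgpp wsk kjpz jhfw
Hunk 6: at line 3 remove [sqefy] add [yuucb,mihx,rps] -> 12 lines: rnhv jymv tijld yuucb mihx rps ljwv dpz lgpp wsk kjpz jhfw
Hunk 7: at line 4 remove [mihx,rps,ljwv] add [hjgh,fagf,mseaq] -> 12 lines: rnhv jymv tijld yuucb hjgh fagf mseaq dpz lgpp wsk kjpz jhfw
Final line 11: kjpz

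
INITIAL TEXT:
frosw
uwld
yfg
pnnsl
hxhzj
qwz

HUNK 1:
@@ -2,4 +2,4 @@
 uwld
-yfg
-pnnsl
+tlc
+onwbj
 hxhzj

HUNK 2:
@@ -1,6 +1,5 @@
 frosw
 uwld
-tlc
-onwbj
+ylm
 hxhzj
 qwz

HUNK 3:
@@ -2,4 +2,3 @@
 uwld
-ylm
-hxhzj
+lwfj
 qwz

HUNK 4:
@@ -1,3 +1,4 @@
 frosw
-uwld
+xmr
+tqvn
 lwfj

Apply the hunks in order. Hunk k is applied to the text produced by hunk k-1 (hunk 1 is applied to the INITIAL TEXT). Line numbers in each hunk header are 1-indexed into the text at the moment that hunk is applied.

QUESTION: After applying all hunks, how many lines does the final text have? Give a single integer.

Answer: 5

Derivation:
Hunk 1: at line 2 remove [yfg,pnnsl] add [tlc,onwbj] -> 6 lines: frosw uwld tlc onwbj hxhzj qwz
Hunk 2: at line 1 remove [tlc,onwbj] add [ylm] -> 5 lines: frosw uwld ylm hxhzj qwz
Hunk 3: at line 2 remove [ylm,hxhzj] add [lwfj] -> 4 lines: frosw uwld lwfj qwz
Hunk 4: at line 1 remove [uwld] add [xmr,tqvn] -> 5 lines: frosw xmr tqvn lwfj qwz
Final line count: 5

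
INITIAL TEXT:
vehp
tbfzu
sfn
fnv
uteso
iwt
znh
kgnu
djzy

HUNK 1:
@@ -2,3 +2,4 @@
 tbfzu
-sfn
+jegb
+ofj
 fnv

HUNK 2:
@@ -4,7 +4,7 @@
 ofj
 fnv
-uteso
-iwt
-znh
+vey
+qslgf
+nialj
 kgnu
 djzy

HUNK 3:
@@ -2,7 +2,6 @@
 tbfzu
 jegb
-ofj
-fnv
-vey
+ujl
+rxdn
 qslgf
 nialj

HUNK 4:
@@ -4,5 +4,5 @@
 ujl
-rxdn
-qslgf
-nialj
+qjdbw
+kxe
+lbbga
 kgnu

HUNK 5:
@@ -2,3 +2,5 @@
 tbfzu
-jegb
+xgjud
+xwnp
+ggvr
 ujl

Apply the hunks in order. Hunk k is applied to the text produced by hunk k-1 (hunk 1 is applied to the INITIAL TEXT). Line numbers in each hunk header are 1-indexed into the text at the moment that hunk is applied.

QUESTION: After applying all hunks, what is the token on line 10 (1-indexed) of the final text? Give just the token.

Answer: kgnu

Derivation:
Hunk 1: at line 2 remove [sfn] add [jegb,ofj] -> 10 lines: vehp tbfzu jegb ofj fnv uteso iwt znh kgnu djzy
Hunk 2: at line 4 remove [uteso,iwt,znh] add [vey,qslgf,nialj] -> 10 lines: vehp tbfzu jegb ofj fnv vey qslgf nialj kgnu djzy
Hunk 3: at line 2 remove [ofj,fnv,vey] add [ujl,rxdn] -> 9 lines: vehp tbfzu jegb ujl rxdn qslgf nialj kgnu djzy
Hunk 4: at line 4 remove [rxdn,qslgf,nialj] add [qjdbw,kxe,lbbga] -> 9 lines: vehp tbfzu jegb ujl qjdbw kxe lbbga kgnu djzy
Hunk 5: at line 2 remove [jegb] add [xgjud,xwnp,ggvr] -> 11 lines: vehp tbfzu xgjud xwnp ggvr ujl qjdbw kxe lbbga kgnu djzy
Final line 10: kgnu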